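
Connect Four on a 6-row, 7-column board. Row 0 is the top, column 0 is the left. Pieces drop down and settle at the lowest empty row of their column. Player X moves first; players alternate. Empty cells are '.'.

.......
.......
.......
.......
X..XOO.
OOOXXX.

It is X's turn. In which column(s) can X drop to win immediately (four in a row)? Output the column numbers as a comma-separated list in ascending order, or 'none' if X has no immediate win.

col 0: drop X → no win
col 1: drop X → no win
col 2: drop X → no win
col 3: drop X → no win
col 4: drop X → no win
col 5: drop X → no win
col 6: drop X → WIN!

Answer: 6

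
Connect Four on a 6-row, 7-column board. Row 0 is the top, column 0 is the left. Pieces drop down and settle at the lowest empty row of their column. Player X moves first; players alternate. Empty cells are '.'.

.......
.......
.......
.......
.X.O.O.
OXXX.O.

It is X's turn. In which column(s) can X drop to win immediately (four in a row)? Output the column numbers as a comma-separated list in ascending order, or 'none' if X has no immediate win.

Answer: 4

Derivation:
col 0: drop X → no win
col 1: drop X → no win
col 2: drop X → no win
col 3: drop X → no win
col 4: drop X → WIN!
col 5: drop X → no win
col 6: drop X → no win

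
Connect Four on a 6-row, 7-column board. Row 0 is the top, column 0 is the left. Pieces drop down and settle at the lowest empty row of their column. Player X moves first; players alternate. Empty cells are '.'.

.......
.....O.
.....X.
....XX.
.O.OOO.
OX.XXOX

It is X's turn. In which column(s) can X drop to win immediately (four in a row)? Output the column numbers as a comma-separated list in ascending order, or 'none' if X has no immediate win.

Answer: 2

Derivation:
col 0: drop X → no win
col 1: drop X → no win
col 2: drop X → WIN!
col 3: drop X → no win
col 4: drop X → no win
col 5: drop X → no win
col 6: drop X → no win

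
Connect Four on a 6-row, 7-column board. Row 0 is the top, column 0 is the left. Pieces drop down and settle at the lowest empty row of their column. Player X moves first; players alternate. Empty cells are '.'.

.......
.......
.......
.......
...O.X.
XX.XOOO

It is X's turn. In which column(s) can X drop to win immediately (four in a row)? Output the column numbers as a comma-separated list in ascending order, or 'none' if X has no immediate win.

Answer: 2

Derivation:
col 0: drop X → no win
col 1: drop X → no win
col 2: drop X → WIN!
col 3: drop X → no win
col 4: drop X → no win
col 5: drop X → no win
col 6: drop X → no win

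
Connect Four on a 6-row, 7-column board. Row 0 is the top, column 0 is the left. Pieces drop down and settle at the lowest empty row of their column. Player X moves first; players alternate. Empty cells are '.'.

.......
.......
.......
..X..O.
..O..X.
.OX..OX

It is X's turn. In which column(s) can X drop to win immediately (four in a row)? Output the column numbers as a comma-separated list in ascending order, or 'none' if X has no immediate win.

col 0: drop X → no win
col 1: drop X → no win
col 2: drop X → no win
col 3: drop X → no win
col 4: drop X → no win
col 5: drop X → no win
col 6: drop X → no win

Answer: none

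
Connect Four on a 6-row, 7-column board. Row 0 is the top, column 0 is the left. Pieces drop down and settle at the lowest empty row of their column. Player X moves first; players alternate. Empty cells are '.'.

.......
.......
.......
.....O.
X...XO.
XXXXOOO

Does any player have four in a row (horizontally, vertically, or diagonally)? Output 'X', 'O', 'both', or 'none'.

X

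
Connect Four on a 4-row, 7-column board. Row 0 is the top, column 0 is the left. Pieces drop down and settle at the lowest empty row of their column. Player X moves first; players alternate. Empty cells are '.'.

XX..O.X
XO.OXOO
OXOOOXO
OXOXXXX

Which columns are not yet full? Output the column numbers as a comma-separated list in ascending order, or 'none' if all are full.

col 0: top cell = 'X' → FULL
col 1: top cell = 'X' → FULL
col 2: top cell = '.' → open
col 3: top cell = '.' → open
col 4: top cell = 'O' → FULL
col 5: top cell = '.' → open
col 6: top cell = 'X' → FULL

Answer: 2,3,5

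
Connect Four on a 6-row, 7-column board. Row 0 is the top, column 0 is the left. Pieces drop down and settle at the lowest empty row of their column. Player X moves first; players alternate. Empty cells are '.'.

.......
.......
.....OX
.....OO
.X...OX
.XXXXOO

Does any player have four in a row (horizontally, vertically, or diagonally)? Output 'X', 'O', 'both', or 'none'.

both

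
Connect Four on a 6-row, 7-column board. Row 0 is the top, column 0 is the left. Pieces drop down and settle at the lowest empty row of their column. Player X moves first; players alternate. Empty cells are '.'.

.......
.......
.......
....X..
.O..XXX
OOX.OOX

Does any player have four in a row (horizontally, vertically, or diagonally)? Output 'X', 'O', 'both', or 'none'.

none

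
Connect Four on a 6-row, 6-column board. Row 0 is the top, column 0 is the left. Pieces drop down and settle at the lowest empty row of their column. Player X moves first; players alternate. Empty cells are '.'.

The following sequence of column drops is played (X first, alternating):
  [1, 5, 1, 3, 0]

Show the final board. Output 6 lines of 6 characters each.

Move 1: X drops in col 1, lands at row 5
Move 2: O drops in col 5, lands at row 5
Move 3: X drops in col 1, lands at row 4
Move 4: O drops in col 3, lands at row 5
Move 5: X drops in col 0, lands at row 5

Answer: ......
......
......
......
.X....
XX.O.O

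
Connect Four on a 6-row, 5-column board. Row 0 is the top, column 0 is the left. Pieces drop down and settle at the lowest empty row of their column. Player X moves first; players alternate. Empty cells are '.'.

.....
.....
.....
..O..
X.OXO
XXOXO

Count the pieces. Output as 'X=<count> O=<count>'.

X=5 O=5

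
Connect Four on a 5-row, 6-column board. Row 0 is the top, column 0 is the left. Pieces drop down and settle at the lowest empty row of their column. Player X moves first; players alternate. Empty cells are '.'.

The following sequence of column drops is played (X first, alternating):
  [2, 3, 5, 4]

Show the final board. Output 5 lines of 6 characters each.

Move 1: X drops in col 2, lands at row 4
Move 2: O drops in col 3, lands at row 4
Move 3: X drops in col 5, lands at row 4
Move 4: O drops in col 4, lands at row 4

Answer: ......
......
......
......
..XOOX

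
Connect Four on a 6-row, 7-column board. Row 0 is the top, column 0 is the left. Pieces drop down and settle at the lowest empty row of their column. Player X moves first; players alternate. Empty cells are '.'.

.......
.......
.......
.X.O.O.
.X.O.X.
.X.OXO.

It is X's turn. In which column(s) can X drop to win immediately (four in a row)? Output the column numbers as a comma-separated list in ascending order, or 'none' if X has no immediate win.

col 0: drop X → no win
col 1: drop X → WIN!
col 2: drop X → no win
col 3: drop X → no win
col 4: drop X → no win
col 5: drop X → no win
col 6: drop X → no win

Answer: 1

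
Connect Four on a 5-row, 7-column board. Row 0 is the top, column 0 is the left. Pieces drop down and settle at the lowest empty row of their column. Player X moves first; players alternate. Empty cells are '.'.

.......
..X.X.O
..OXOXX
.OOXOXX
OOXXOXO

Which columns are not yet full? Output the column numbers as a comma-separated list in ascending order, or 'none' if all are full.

Answer: 0,1,2,3,4,5,6

Derivation:
col 0: top cell = '.' → open
col 1: top cell = '.' → open
col 2: top cell = '.' → open
col 3: top cell = '.' → open
col 4: top cell = '.' → open
col 5: top cell = '.' → open
col 6: top cell = '.' → open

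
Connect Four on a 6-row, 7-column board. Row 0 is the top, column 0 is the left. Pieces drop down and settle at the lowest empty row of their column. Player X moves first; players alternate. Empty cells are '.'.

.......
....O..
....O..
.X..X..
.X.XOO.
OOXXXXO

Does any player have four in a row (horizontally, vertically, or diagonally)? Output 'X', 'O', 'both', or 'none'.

X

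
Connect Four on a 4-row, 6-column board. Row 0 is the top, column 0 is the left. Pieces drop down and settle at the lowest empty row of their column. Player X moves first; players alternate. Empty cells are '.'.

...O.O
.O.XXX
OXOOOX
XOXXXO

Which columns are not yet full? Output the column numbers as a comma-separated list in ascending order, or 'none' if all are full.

Answer: 0,1,2,4

Derivation:
col 0: top cell = '.' → open
col 1: top cell = '.' → open
col 2: top cell = '.' → open
col 3: top cell = 'O' → FULL
col 4: top cell = '.' → open
col 5: top cell = 'O' → FULL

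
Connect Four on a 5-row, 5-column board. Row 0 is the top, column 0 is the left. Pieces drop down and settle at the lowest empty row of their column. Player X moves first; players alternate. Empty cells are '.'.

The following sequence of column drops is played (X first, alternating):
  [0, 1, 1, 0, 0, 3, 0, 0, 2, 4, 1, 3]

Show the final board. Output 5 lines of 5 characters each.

Move 1: X drops in col 0, lands at row 4
Move 2: O drops in col 1, lands at row 4
Move 3: X drops in col 1, lands at row 3
Move 4: O drops in col 0, lands at row 3
Move 5: X drops in col 0, lands at row 2
Move 6: O drops in col 3, lands at row 4
Move 7: X drops in col 0, lands at row 1
Move 8: O drops in col 0, lands at row 0
Move 9: X drops in col 2, lands at row 4
Move 10: O drops in col 4, lands at row 4
Move 11: X drops in col 1, lands at row 2
Move 12: O drops in col 3, lands at row 3

Answer: O....
X....
XX...
OX.O.
XOXOO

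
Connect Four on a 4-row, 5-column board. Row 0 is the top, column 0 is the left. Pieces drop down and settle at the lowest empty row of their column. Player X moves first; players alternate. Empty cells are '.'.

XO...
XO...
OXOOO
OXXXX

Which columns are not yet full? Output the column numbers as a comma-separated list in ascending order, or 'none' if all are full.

col 0: top cell = 'X' → FULL
col 1: top cell = 'O' → FULL
col 2: top cell = '.' → open
col 3: top cell = '.' → open
col 4: top cell = '.' → open

Answer: 2,3,4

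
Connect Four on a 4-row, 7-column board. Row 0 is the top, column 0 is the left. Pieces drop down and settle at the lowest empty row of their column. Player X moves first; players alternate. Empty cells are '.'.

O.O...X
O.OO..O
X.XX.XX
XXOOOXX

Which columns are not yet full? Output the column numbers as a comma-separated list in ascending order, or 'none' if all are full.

col 0: top cell = 'O' → FULL
col 1: top cell = '.' → open
col 2: top cell = 'O' → FULL
col 3: top cell = '.' → open
col 4: top cell = '.' → open
col 5: top cell = '.' → open
col 6: top cell = 'X' → FULL

Answer: 1,3,4,5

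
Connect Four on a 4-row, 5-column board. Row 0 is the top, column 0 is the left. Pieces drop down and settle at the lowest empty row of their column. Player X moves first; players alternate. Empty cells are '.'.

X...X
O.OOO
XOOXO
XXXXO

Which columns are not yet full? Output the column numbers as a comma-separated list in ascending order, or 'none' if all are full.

Answer: 1,2,3

Derivation:
col 0: top cell = 'X' → FULL
col 1: top cell = '.' → open
col 2: top cell = '.' → open
col 3: top cell = '.' → open
col 4: top cell = 'X' → FULL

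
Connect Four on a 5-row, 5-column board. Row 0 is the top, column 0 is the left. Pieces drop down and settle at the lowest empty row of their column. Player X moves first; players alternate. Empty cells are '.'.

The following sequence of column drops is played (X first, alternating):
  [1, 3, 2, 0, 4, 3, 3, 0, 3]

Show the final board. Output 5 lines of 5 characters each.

Move 1: X drops in col 1, lands at row 4
Move 2: O drops in col 3, lands at row 4
Move 3: X drops in col 2, lands at row 4
Move 4: O drops in col 0, lands at row 4
Move 5: X drops in col 4, lands at row 4
Move 6: O drops in col 3, lands at row 3
Move 7: X drops in col 3, lands at row 2
Move 8: O drops in col 0, lands at row 3
Move 9: X drops in col 3, lands at row 1

Answer: .....
...X.
...X.
O..O.
OXXOX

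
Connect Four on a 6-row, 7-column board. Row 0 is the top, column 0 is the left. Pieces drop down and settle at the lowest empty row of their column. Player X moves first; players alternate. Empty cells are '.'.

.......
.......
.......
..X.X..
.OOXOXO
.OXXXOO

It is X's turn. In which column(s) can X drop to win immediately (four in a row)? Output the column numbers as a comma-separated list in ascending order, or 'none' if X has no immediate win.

Answer: none

Derivation:
col 0: drop X → no win
col 1: drop X → no win
col 2: drop X → no win
col 3: drop X → no win
col 4: drop X → no win
col 5: drop X → no win
col 6: drop X → no win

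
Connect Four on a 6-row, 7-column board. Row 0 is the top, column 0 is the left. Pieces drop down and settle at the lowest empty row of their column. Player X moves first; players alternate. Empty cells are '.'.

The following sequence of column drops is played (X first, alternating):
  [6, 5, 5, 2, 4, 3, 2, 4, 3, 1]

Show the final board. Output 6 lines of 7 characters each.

Move 1: X drops in col 6, lands at row 5
Move 2: O drops in col 5, lands at row 5
Move 3: X drops in col 5, lands at row 4
Move 4: O drops in col 2, lands at row 5
Move 5: X drops in col 4, lands at row 5
Move 6: O drops in col 3, lands at row 5
Move 7: X drops in col 2, lands at row 4
Move 8: O drops in col 4, lands at row 4
Move 9: X drops in col 3, lands at row 4
Move 10: O drops in col 1, lands at row 5

Answer: .......
.......
.......
.......
..XXOX.
.OOOXOX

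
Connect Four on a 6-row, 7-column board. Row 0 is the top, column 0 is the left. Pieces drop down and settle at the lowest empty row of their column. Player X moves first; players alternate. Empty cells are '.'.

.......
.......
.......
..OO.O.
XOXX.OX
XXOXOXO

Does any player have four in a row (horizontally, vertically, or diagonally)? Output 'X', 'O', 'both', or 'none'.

none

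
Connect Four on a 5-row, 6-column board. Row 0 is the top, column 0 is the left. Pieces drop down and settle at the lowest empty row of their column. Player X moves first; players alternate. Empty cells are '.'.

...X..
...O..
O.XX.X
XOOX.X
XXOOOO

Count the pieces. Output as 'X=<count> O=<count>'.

X=9 O=8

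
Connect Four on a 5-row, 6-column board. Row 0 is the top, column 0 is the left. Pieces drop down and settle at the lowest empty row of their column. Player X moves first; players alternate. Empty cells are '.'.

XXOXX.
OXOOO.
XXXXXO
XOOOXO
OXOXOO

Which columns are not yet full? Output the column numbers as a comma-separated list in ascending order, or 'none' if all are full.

col 0: top cell = 'X' → FULL
col 1: top cell = 'X' → FULL
col 2: top cell = 'O' → FULL
col 3: top cell = 'X' → FULL
col 4: top cell = 'X' → FULL
col 5: top cell = '.' → open

Answer: 5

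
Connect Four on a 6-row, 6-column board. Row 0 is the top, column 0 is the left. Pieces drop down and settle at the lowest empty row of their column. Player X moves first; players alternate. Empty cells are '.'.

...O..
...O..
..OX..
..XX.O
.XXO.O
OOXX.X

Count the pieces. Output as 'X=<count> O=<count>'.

X=8 O=8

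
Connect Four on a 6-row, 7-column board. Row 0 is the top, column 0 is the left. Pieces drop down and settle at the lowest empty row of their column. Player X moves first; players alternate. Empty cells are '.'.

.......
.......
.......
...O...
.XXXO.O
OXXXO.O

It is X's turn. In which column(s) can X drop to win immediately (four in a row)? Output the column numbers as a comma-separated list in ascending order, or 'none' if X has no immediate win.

col 0: drop X → WIN!
col 1: drop X → no win
col 2: drop X → no win
col 3: drop X → no win
col 4: drop X → no win
col 5: drop X → no win
col 6: drop X → no win

Answer: 0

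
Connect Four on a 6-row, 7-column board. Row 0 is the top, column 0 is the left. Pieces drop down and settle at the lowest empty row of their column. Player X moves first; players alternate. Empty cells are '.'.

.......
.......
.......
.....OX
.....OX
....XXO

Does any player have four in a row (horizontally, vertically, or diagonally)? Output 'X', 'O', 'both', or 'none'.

none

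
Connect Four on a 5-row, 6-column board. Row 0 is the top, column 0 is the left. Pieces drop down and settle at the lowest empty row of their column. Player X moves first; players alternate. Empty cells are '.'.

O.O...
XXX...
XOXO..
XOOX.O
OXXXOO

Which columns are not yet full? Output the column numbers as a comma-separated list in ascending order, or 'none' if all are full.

col 0: top cell = 'O' → FULL
col 1: top cell = '.' → open
col 2: top cell = 'O' → FULL
col 3: top cell = '.' → open
col 4: top cell = '.' → open
col 5: top cell = '.' → open

Answer: 1,3,4,5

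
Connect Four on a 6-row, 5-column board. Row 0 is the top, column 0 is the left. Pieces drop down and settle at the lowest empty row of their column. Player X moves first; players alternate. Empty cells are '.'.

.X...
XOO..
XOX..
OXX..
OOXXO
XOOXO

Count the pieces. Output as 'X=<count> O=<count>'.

X=10 O=10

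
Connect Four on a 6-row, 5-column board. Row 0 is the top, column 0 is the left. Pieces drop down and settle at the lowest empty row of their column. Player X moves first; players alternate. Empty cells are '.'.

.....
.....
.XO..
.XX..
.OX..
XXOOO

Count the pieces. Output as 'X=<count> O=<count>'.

X=6 O=5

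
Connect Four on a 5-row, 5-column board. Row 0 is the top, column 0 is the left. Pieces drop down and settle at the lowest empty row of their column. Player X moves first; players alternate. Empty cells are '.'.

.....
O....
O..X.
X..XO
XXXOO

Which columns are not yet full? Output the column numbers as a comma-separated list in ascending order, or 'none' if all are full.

Answer: 0,1,2,3,4

Derivation:
col 0: top cell = '.' → open
col 1: top cell = '.' → open
col 2: top cell = '.' → open
col 3: top cell = '.' → open
col 4: top cell = '.' → open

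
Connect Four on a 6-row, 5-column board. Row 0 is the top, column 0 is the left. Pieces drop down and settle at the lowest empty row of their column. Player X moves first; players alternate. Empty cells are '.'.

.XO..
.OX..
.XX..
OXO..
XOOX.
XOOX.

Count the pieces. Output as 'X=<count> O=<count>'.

X=9 O=8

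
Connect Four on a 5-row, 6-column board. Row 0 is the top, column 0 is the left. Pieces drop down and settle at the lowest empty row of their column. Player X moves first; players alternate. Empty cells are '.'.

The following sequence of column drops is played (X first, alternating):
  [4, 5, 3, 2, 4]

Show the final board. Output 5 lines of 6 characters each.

Move 1: X drops in col 4, lands at row 4
Move 2: O drops in col 5, lands at row 4
Move 3: X drops in col 3, lands at row 4
Move 4: O drops in col 2, lands at row 4
Move 5: X drops in col 4, lands at row 3

Answer: ......
......
......
....X.
..OXXO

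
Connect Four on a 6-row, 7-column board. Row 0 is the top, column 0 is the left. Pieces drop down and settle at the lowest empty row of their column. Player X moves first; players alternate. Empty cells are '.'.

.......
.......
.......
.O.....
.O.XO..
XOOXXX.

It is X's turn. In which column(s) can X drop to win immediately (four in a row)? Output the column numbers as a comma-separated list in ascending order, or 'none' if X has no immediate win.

col 0: drop X → no win
col 1: drop X → no win
col 2: drop X → no win
col 3: drop X → no win
col 4: drop X → no win
col 5: drop X → no win
col 6: drop X → WIN!

Answer: 6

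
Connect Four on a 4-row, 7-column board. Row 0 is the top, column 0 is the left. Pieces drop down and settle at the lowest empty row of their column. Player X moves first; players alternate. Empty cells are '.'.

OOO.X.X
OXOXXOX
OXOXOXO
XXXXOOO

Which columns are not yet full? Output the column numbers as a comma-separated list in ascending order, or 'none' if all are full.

Answer: 3,5

Derivation:
col 0: top cell = 'O' → FULL
col 1: top cell = 'O' → FULL
col 2: top cell = 'O' → FULL
col 3: top cell = '.' → open
col 4: top cell = 'X' → FULL
col 5: top cell = '.' → open
col 6: top cell = 'X' → FULL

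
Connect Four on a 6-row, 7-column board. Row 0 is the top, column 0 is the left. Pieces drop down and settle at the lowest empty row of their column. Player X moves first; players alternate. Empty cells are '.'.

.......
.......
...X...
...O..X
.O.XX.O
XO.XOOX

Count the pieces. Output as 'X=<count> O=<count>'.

X=7 O=6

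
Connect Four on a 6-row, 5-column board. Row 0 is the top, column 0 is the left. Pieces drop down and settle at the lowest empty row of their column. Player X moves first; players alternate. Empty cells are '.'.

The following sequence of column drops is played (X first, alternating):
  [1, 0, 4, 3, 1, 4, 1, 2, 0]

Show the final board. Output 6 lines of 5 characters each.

Move 1: X drops in col 1, lands at row 5
Move 2: O drops in col 0, lands at row 5
Move 3: X drops in col 4, lands at row 5
Move 4: O drops in col 3, lands at row 5
Move 5: X drops in col 1, lands at row 4
Move 6: O drops in col 4, lands at row 4
Move 7: X drops in col 1, lands at row 3
Move 8: O drops in col 2, lands at row 5
Move 9: X drops in col 0, lands at row 4

Answer: .....
.....
.....
.X...
XX..O
OXOOX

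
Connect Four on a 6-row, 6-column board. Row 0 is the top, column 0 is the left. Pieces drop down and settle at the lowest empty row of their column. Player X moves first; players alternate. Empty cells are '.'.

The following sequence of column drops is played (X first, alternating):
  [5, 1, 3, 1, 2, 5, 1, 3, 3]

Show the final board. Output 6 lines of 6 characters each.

Move 1: X drops in col 5, lands at row 5
Move 2: O drops in col 1, lands at row 5
Move 3: X drops in col 3, lands at row 5
Move 4: O drops in col 1, lands at row 4
Move 5: X drops in col 2, lands at row 5
Move 6: O drops in col 5, lands at row 4
Move 7: X drops in col 1, lands at row 3
Move 8: O drops in col 3, lands at row 4
Move 9: X drops in col 3, lands at row 3

Answer: ......
......
......
.X.X..
.O.O.O
.OXX.X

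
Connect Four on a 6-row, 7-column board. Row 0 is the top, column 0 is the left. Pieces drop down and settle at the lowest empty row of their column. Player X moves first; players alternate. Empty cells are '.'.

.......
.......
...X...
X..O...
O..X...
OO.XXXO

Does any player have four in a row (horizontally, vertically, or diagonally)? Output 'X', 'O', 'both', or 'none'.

none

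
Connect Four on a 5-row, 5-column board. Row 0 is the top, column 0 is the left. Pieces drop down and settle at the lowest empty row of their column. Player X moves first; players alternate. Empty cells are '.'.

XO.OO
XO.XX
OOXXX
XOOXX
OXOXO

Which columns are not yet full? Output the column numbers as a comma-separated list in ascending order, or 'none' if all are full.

Answer: 2

Derivation:
col 0: top cell = 'X' → FULL
col 1: top cell = 'O' → FULL
col 2: top cell = '.' → open
col 3: top cell = 'O' → FULL
col 4: top cell = 'O' → FULL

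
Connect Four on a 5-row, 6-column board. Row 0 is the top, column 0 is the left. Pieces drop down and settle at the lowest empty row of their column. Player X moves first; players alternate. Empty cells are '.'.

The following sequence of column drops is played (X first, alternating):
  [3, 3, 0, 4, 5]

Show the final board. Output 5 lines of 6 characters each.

Move 1: X drops in col 3, lands at row 4
Move 2: O drops in col 3, lands at row 3
Move 3: X drops in col 0, lands at row 4
Move 4: O drops in col 4, lands at row 4
Move 5: X drops in col 5, lands at row 4

Answer: ......
......
......
...O..
X..XOX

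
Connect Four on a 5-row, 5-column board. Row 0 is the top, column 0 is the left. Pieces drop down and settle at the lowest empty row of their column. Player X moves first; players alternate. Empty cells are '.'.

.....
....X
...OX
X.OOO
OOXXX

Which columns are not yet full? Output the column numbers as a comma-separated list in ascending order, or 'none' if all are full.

col 0: top cell = '.' → open
col 1: top cell = '.' → open
col 2: top cell = '.' → open
col 3: top cell = '.' → open
col 4: top cell = '.' → open

Answer: 0,1,2,3,4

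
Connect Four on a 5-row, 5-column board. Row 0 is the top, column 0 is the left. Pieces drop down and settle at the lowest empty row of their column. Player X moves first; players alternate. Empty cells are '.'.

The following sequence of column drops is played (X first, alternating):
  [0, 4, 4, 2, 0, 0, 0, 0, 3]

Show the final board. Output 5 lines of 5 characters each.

Answer: O....
X....
O....
X...X
X.OXO

Derivation:
Move 1: X drops in col 0, lands at row 4
Move 2: O drops in col 4, lands at row 4
Move 3: X drops in col 4, lands at row 3
Move 4: O drops in col 2, lands at row 4
Move 5: X drops in col 0, lands at row 3
Move 6: O drops in col 0, lands at row 2
Move 7: X drops in col 0, lands at row 1
Move 8: O drops in col 0, lands at row 0
Move 9: X drops in col 3, lands at row 4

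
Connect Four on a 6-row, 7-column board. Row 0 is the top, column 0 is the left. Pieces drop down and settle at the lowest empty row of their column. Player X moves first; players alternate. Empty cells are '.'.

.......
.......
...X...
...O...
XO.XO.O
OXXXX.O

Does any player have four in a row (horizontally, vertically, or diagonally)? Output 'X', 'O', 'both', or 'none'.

X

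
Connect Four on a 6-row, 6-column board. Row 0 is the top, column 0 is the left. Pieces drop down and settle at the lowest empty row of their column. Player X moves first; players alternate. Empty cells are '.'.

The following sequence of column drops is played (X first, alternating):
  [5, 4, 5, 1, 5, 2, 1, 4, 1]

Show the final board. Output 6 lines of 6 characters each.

Move 1: X drops in col 5, lands at row 5
Move 2: O drops in col 4, lands at row 5
Move 3: X drops in col 5, lands at row 4
Move 4: O drops in col 1, lands at row 5
Move 5: X drops in col 5, lands at row 3
Move 6: O drops in col 2, lands at row 5
Move 7: X drops in col 1, lands at row 4
Move 8: O drops in col 4, lands at row 4
Move 9: X drops in col 1, lands at row 3

Answer: ......
......
......
.X...X
.X..OX
.OO.OX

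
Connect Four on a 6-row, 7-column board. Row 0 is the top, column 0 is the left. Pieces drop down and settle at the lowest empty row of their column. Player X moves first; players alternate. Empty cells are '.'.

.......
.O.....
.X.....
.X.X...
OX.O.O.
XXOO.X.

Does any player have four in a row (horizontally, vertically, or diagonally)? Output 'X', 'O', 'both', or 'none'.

X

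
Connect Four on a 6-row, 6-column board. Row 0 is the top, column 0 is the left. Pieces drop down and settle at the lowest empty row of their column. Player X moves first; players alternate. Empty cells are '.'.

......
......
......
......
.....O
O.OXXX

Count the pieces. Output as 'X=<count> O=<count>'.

X=3 O=3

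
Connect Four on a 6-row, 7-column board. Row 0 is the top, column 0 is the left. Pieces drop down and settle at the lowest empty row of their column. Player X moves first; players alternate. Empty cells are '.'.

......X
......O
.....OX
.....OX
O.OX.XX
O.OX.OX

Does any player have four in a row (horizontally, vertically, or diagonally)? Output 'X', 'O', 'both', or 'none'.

X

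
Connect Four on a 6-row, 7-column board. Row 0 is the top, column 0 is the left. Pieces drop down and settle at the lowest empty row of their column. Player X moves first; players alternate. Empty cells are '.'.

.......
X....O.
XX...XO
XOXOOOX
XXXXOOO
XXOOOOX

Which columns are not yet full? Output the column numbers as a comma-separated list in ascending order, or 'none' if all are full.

col 0: top cell = '.' → open
col 1: top cell = '.' → open
col 2: top cell = '.' → open
col 3: top cell = '.' → open
col 4: top cell = '.' → open
col 5: top cell = '.' → open
col 6: top cell = '.' → open

Answer: 0,1,2,3,4,5,6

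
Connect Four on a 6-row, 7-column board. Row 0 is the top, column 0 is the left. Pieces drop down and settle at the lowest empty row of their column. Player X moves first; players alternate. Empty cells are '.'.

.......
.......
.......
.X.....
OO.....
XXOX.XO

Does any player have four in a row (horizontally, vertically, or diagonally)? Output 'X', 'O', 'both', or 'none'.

none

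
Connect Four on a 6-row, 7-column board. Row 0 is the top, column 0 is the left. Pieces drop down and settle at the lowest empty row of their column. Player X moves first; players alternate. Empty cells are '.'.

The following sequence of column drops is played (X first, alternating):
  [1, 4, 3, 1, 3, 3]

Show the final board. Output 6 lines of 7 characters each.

Answer: .......
.......
.......
...O...
.O.X...
.X.XO..

Derivation:
Move 1: X drops in col 1, lands at row 5
Move 2: O drops in col 4, lands at row 5
Move 3: X drops in col 3, lands at row 5
Move 4: O drops in col 1, lands at row 4
Move 5: X drops in col 3, lands at row 4
Move 6: O drops in col 3, lands at row 3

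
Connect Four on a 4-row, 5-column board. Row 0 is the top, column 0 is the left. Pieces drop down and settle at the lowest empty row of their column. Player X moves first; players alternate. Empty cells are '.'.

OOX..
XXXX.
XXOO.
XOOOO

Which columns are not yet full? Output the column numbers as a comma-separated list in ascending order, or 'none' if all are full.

Answer: 3,4

Derivation:
col 0: top cell = 'O' → FULL
col 1: top cell = 'O' → FULL
col 2: top cell = 'X' → FULL
col 3: top cell = '.' → open
col 4: top cell = '.' → open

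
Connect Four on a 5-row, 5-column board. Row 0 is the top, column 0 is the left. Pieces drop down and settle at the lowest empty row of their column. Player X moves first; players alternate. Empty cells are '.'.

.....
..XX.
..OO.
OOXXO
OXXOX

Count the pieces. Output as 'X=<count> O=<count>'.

X=7 O=7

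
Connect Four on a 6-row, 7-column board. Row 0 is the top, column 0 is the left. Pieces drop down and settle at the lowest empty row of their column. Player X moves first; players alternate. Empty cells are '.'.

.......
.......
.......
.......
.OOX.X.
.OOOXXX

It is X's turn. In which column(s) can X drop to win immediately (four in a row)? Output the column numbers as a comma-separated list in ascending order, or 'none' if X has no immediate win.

col 0: drop X → no win
col 1: drop X → no win
col 2: drop X → no win
col 3: drop X → no win
col 4: drop X → no win
col 5: drop X → no win
col 6: drop X → no win

Answer: none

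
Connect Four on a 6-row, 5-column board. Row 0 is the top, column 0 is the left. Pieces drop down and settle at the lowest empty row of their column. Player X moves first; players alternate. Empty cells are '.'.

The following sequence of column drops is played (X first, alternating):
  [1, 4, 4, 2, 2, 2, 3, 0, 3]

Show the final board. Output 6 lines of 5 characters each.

Answer: .....
.....
.....
..O..
..XXX
OXOXO

Derivation:
Move 1: X drops in col 1, lands at row 5
Move 2: O drops in col 4, lands at row 5
Move 3: X drops in col 4, lands at row 4
Move 4: O drops in col 2, lands at row 5
Move 5: X drops in col 2, lands at row 4
Move 6: O drops in col 2, lands at row 3
Move 7: X drops in col 3, lands at row 5
Move 8: O drops in col 0, lands at row 5
Move 9: X drops in col 3, lands at row 4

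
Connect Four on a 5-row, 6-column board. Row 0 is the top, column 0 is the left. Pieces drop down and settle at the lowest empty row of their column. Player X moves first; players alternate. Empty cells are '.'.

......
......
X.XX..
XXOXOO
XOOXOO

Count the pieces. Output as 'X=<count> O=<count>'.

X=8 O=7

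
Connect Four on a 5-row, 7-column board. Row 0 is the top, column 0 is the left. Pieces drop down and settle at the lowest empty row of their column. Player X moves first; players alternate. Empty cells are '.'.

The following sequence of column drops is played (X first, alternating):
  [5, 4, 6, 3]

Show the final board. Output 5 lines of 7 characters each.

Answer: .......
.......
.......
.......
...OOXX

Derivation:
Move 1: X drops in col 5, lands at row 4
Move 2: O drops in col 4, lands at row 4
Move 3: X drops in col 6, lands at row 4
Move 4: O drops in col 3, lands at row 4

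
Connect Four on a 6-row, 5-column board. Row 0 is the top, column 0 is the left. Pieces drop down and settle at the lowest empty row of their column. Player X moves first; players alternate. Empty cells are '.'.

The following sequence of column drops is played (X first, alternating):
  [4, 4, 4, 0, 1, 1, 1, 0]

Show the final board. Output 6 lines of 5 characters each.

Move 1: X drops in col 4, lands at row 5
Move 2: O drops in col 4, lands at row 4
Move 3: X drops in col 4, lands at row 3
Move 4: O drops in col 0, lands at row 5
Move 5: X drops in col 1, lands at row 5
Move 6: O drops in col 1, lands at row 4
Move 7: X drops in col 1, lands at row 3
Move 8: O drops in col 0, lands at row 4

Answer: .....
.....
.....
.X..X
OO..O
OX..X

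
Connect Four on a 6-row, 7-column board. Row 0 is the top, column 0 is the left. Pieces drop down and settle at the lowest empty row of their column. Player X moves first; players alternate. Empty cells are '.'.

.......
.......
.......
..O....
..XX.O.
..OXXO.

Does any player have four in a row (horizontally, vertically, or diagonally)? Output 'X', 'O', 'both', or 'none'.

none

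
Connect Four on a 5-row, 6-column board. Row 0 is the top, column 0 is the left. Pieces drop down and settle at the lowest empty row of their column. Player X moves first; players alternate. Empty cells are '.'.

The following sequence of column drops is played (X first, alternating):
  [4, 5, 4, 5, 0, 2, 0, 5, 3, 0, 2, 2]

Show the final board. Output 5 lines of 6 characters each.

Move 1: X drops in col 4, lands at row 4
Move 2: O drops in col 5, lands at row 4
Move 3: X drops in col 4, lands at row 3
Move 4: O drops in col 5, lands at row 3
Move 5: X drops in col 0, lands at row 4
Move 6: O drops in col 2, lands at row 4
Move 7: X drops in col 0, lands at row 3
Move 8: O drops in col 5, lands at row 2
Move 9: X drops in col 3, lands at row 4
Move 10: O drops in col 0, lands at row 2
Move 11: X drops in col 2, lands at row 3
Move 12: O drops in col 2, lands at row 2

Answer: ......
......
O.O..O
X.X.XO
X.OXXO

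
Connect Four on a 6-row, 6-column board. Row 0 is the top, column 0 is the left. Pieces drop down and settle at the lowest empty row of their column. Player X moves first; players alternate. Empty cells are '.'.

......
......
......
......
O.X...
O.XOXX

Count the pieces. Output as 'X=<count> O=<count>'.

X=4 O=3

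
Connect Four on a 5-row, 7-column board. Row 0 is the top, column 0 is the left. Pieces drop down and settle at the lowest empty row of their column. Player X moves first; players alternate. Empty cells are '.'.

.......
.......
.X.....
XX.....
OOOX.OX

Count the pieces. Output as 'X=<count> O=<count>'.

X=5 O=4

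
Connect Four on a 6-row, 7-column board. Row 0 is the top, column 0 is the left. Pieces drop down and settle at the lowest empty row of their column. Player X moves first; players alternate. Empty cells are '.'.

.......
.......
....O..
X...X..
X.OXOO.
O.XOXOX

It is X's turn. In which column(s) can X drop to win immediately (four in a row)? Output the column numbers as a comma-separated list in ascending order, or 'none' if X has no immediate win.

col 0: drop X → no win
col 1: drop X → no win
col 2: drop X → no win
col 3: drop X → no win
col 4: drop X → no win
col 5: drop X → no win
col 6: drop X → no win

Answer: none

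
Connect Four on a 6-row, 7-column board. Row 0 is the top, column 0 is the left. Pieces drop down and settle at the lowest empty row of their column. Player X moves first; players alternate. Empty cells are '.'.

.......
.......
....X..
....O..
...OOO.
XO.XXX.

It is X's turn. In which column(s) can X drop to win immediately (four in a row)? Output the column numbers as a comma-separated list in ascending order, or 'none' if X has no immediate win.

Answer: 2,6

Derivation:
col 0: drop X → no win
col 1: drop X → no win
col 2: drop X → WIN!
col 3: drop X → no win
col 4: drop X → no win
col 5: drop X → no win
col 6: drop X → WIN!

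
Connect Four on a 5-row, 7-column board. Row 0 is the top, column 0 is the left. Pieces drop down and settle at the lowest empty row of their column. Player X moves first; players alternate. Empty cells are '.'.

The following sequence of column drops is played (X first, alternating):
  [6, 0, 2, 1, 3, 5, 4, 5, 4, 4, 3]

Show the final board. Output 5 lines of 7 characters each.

Move 1: X drops in col 6, lands at row 4
Move 2: O drops in col 0, lands at row 4
Move 3: X drops in col 2, lands at row 4
Move 4: O drops in col 1, lands at row 4
Move 5: X drops in col 3, lands at row 4
Move 6: O drops in col 5, lands at row 4
Move 7: X drops in col 4, lands at row 4
Move 8: O drops in col 5, lands at row 3
Move 9: X drops in col 4, lands at row 3
Move 10: O drops in col 4, lands at row 2
Move 11: X drops in col 3, lands at row 3

Answer: .......
.......
....O..
...XXO.
OOXXXOX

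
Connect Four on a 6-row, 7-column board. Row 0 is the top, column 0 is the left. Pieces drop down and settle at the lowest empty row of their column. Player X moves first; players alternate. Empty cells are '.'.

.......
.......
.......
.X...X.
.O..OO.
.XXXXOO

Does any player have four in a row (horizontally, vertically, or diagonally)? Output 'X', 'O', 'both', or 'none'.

X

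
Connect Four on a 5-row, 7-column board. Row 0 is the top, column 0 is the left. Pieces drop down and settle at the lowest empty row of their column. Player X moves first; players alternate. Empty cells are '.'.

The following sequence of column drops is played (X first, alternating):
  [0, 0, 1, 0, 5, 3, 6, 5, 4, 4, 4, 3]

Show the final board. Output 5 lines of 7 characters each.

Answer: .......
.......
O...X..
O..OOO.
XX.OXXX

Derivation:
Move 1: X drops in col 0, lands at row 4
Move 2: O drops in col 0, lands at row 3
Move 3: X drops in col 1, lands at row 4
Move 4: O drops in col 0, lands at row 2
Move 5: X drops in col 5, lands at row 4
Move 6: O drops in col 3, lands at row 4
Move 7: X drops in col 6, lands at row 4
Move 8: O drops in col 5, lands at row 3
Move 9: X drops in col 4, lands at row 4
Move 10: O drops in col 4, lands at row 3
Move 11: X drops in col 4, lands at row 2
Move 12: O drops in col 3, lands at row 3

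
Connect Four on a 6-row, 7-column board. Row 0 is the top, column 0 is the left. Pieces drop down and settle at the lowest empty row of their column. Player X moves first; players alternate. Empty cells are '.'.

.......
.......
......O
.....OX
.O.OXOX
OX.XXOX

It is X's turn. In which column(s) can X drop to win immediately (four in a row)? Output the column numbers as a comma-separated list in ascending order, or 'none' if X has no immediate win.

col 0: drop X → no win
col 1: drop X → no win
col 2: drop X → WIN!
col 3: drop X → no win
col 4: drop X → no win
col 5: drop X → no win
col 6: drop X → no win

Answer: 2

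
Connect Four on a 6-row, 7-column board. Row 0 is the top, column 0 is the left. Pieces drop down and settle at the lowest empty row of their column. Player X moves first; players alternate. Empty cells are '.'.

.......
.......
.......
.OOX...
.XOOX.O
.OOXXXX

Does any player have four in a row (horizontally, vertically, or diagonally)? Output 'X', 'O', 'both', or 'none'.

X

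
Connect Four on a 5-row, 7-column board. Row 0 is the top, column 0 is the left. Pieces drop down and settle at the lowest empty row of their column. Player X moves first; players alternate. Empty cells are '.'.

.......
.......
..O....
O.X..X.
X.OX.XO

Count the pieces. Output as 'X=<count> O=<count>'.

X=5 O=4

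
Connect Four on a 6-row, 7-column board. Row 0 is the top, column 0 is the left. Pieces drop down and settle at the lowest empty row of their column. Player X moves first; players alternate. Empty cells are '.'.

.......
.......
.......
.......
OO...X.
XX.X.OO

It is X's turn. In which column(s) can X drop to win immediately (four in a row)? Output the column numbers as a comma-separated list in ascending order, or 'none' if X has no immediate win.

Answer: 2

Derivation:
col 0: drop X → no win
col 1: drop X → no win
col 2: drop X → WIN!
col 3: drop X → no win
col 4: drop X → no win
col 5: drop X → no win
col 6: drop X → no win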